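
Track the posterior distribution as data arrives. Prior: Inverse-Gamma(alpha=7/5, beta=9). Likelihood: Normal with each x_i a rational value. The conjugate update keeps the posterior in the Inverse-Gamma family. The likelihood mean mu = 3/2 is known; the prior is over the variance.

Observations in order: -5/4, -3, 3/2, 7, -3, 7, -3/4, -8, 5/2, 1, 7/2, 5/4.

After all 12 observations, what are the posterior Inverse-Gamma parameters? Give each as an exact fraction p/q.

alpha=37/5, beta=3635/32

obs 1: x=-5/4 → posterior Inverse-Gamma(19/10, 409/32)
obs 2: x=-3 → posterior Inverse-Gamma(12/5, 733/32)
obs 3: x=3/2 → posterior Inverse-Gamma(29/10, 733/32)
obs 4: x=7 → posterior Inverse-Gamma(17/5, 1217/32)
obs 5: x=-3 → posterior Inverse-Gamma(39/10, 1541/32)
obs 6: x=7 → posterior Inverse-Gamma(22/5, 2025/32)
obs 7: x=-3/4 → posterior Inverse-Gamma(49/10, 1053/16)
obs 8: x=-8 → posterior Inverse-Gamma(27/5, 1775/16)
obs 9: x=5/2 → posterior Inverse-Gamma(59/10, 1783/16)
obs 10: x=1 → posterior Inverse-Gamma(32/5, 1785/16)
obs 11: x=7/2 → posterior Inverse-Gamma(69/10, 1817/16)
obs 12: x=5/4 → posterior Inverse-Gamma(37/5, 3635/32)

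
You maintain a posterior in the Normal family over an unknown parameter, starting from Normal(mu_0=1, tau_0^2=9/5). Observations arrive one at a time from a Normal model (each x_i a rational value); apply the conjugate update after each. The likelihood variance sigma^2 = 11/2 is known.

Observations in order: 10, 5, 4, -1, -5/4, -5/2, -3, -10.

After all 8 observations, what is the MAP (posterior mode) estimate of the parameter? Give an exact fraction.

obs 1: x=10 → posterior Normal(235/73, 99/73)
obs 2: x=5 → posterior Normal(25/7, 99/91)
obs 3: x=4 → posterior Normal(397/109, 99/109)
obs 4: x=-1 → posterior Normal(379/127, 99/127)
obs 5: x=-5/4 → posterior Normal(713/290, 99/145)
obs 6: x=-5/2 → posterior Normal(623/326, 99/163)
obs 7: x=-3 → posterior Normal(515/362, 99/181)
obs 8: x=-10 → posterior Normal(155/398, 99/199)

155/398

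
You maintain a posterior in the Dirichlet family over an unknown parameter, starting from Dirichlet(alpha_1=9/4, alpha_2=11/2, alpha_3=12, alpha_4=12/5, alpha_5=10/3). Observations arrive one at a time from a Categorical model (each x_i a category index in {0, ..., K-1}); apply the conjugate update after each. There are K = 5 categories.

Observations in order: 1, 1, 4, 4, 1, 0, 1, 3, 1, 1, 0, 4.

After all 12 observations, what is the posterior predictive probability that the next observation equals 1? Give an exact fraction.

690/2249

obs 1: x=1 → posterior Dirichlet(9/4, 13/2, 12, 12/5, 10/3)
obs 2: x=1 → posterior Dirichlet(9/4, 15/2, 12, 12/5, 10/3)
obs 3: x=4 → posterior Dirichlet(9/4, 15/2, 12, 12/5, 13/3)
obs 4: x=4 → posterior Dirichlet(9/4, 15/2, 12, 12/5, 16/3)
obs 5: x=1 → posterior Dirichlet(9/4, 17/2, 12, 12/5, 16/3)
obs 6: x=0 → posterior Dirichlet(13/4, 17/2, 12, 12/5, 16/3)
obs 7: x=1 → posterior Dirichlet(13/4, 19/2, 12, 12/5, 16/3)
obs 8: x=3 → posterior Dirichlet(13/4, 19/2, 12, 17/5, 16/3)
obs 9: x=1 → posterior Dirichlet(13/4, 21/2, 12, 17/5, 16/3)
obs 10: x=1 → posterior Dirichlet(13/4, 23/2, 12, 17/5, 16/3)
obs 11: x=0 → posterior Dirichlet(17/4, 23/2, 12, 17/5, 16/3)
obs 12: x=4 → posterior Dirichlet(17/4, 23/2, 12, 17/5, 19/3)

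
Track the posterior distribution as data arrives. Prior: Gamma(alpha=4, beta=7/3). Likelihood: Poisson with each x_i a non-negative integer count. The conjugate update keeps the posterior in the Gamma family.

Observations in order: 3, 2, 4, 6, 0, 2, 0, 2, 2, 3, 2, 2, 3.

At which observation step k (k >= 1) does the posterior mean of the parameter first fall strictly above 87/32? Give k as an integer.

k = 4

obs 1: x=3 → posterior Gamma(7, 10/3)
obs 2: x=2 → posterior Gamma(9, 13/3)
obs 3: x=4 → posterior Gamma(13, 16/3)
obs 4: x=6 → posterior Gamma(19, 19/3)
obs 5: x=0 → posterior Gamma(19, 22/3)
obs 6: x=2 → posterior Gamma(21, 25/3)
obs 7: x=0 → posterior Gamma(21, 28/3)
obs 8: x=2 → posterior Gamma(23, 31/3)
obs 9: x=2 → posterior Gamma(25, 34/3)
obs 10: x=3 → posterior Gamma(28, 37/3)
obs 11: x=2 → posterior Gamma(30, 40/3)
obs 12: x=2 → posterior Gamma(32, 43/3)
obs 13: x=3 → posterior Gamma(35, 46/3)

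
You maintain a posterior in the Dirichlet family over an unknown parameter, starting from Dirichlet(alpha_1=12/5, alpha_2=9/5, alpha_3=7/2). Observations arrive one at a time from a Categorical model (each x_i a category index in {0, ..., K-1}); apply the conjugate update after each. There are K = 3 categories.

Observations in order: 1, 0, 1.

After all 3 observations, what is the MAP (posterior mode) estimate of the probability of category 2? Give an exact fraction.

obs 1: x=1 → posterior Dirichlet(12/5, 14/5, 7/2)
obs 2: x=0 → posterior Dirichlet(17/5, 14/5, 7/2)
obs 3: x=1 → posterior Dirichlet(17/5, 19/5, 7/2)

25/77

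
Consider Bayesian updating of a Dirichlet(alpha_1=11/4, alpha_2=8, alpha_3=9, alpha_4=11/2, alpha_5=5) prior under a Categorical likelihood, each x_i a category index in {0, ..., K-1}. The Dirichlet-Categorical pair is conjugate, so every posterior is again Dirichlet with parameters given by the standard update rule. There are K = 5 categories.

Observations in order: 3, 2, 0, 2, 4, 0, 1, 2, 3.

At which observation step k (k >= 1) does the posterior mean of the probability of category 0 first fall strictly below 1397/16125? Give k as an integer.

obs 1: x=3 → posterior Dirichlet(11/4, 8, 9, 13/2, 5)
obs 2: x=2 → posterior Dirichlet(11/4, 8, 10, 13/2, 5)
obs 3: x=0 → posterior Dirichlet(15/4, 8, 10, 13/2, 5)
obs 4: x=2 → posterior Dirichlet(15/4, 8, 11, 13/2, 5)
obs 5: x=4 → posterior Dirichlet(15/4, 8, 11, 13/2, 6)
obs 6: x=0 → posterior Dirichlet(19/4, 8, 11, 13/2, 6)
obs 7: x=1 → posterior Dirichlet(19/4, 9, 11, 13/2, 6)
obs 8: x=2 → posterior Dirichlet(19/4, 9, 12, 13/2, 6)
obs 9: x=3 → posterior Dirichlet(19/4, 9, 12, 15/2, 6)

k = 2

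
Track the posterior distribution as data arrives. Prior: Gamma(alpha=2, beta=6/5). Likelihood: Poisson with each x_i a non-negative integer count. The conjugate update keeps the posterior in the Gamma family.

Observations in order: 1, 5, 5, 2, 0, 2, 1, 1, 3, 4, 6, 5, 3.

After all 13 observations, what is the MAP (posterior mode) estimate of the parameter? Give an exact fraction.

obs 1: x=1 → posterior Gamma(3, 11/5)
obs 2: x=5 → posterior Gamma(8, 16/5)
obs 3: x=5 → posterior Gamma(13, 21/5)
obs 4: x=2 → posterior Gamma(15, 26/5)
obs 5: x=0 → posterior Gamma(15, 31/5)
obs 6: x=2 → posterior Gamma(17, 36/5)
obs 7: x=1 → posterior Gamma(18, 41/5)
obs 8: x=1 → posterior Gamma(19, 46/5)
obs 9: x=3 → posterior Gamma(22, 51/5)
obs 10: x=4 → posterior Gamma(26, 56/5)
obs 11: x=6 → posterior Gamma(32, 61/5)
obs 12: x=5 → posterior Gamma(37, 66/5)
obs 13: x=3 → posterior Gamma(40, 71/5)

195/71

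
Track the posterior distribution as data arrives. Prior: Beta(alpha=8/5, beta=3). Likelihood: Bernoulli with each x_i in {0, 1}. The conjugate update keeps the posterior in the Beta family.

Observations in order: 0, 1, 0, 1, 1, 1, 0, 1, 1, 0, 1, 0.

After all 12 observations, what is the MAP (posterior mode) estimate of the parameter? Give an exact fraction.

38/73

obs 1: x=0 → posterior Beta(8/5, 4)
obs 2: x=1 → posterior Beta(13/5, 4)
obs 3: x=0 → posterior Beta(13/5, 5)
obs 4: x=1 → posterior Beta(18/5, 5)
obs 5: x=1 → posterior Beta(23/5, 5)
obs 6: x=1 → posterior Beta(28/5, 5)
obs 7: x=0 → posterior Beta(28/5, 6)
obs 8: x=1 → posterior Beta(33/5, 6)
obs 9: x=1 → posterior Beta(38/5, 6)
obs 10: x=0 → posterior Beta(38/5, 7)
obs 11: x=1 → posterior Beta(43/5, 7)
obs 12: x=0 → posterior Beta(43/5, 8)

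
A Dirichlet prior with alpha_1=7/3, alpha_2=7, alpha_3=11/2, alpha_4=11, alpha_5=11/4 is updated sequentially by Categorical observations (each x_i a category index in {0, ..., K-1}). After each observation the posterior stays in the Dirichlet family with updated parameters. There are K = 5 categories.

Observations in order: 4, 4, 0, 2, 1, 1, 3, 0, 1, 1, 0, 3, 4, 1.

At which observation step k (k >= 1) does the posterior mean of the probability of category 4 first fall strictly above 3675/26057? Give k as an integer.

k = 2

obs 1: x=4 → posterior Dirichlet(7/3, 7, 11/2, 11, 15/4)
obs 2: x=4 → posterior Dirichlet(7/3, 7, 11/2, 11, 19/4)
obs 3: x=0 → posterior Dirichlet(10/3, 7, 11/2, 11, 19/4)
obs 4: x=2 → posterior Dirichlet(10/3, 7, 13/2, 11, 19/4)
obs 5: x=1 → posterior Dirichlet(10/3, 8, 13/2, 11, 19/4)
obs 6: x=1 → posterior Dirichlet(10/3, 9, 13/2, 11, 19/4)
obs 7: x=3 → posterior Dirichlet(10/3, 9, 13/2, 12, 19/4)
obs 8: x=0 → posterior Dirichlet(13/3, 9, 13/2, 12, 19/4)
obs 9: x=1 → posterior Dirichlet(13/3, 10, 13/2, 12, 19/4)
obs 10: x=1 → posterior Dirichlet(13/3, 11, 13/2, 12, 19/4)
obs 11: x=0 → posterior Dirichlet(16/3, 11, 13/2, 12, 19/4)
obs 12: x=3 → posterior Dirichlet(16/3, 11, 13/2, 13, 19/4)
obs 13: x=4 → posterior Dirichlet(16/3, 11, 13/2, 13, 23/4)
obs 14: x=1 → posterior Dirichlet(16/3, 12, 13/2, 13, 23/4)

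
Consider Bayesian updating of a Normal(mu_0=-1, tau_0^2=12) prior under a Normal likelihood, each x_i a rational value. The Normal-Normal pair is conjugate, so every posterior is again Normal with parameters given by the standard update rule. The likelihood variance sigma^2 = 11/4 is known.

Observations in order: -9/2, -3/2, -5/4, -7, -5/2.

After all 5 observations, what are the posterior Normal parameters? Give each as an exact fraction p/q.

mu_0=-815/251, tau_0^2=132/251

obs 1: x=-9/2 → posterior Normal(-227/59, 132/59)
obs 2: x=-3/2 → posterior Normal(-299/107, 132/107)
obs 3: x=-5/4 → posterior Normal(-359/155, 132/155)
obs 4: x=-7 → posterior Normal(-695/203, 132/203)
obs 5: x=-5/2 → posterior Normal(-815/251, 132/251)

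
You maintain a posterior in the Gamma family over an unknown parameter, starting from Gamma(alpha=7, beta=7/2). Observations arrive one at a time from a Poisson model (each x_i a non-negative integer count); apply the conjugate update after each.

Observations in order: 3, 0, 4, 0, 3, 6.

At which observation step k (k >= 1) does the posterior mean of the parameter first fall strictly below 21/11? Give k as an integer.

obs 1: x=3 → posterior Gamma(10, 9/2)
obs 2: x=0 → posterior Gamma(10, 11/2)
obs 3: x=4 → posterior Gamma(14, 13/2)
obs 4: x=0 → posterior Gamma(14, 15/2)
obs 5: x=3 → posterior Gamma(17, 17/2)
obs 6: x=6 → posterior Gamma(23, 19/2)

k = 2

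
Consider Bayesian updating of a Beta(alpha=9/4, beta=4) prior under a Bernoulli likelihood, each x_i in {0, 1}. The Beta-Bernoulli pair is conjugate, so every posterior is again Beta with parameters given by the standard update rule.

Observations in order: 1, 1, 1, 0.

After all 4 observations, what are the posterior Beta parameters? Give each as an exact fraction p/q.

obs 1: x=1 → posterior Beta(13/4, 4)
obs 2: x=1 → posterior Beta(17/4, 4)
obs 3: x=1 → posterior Beta(21/4, 4)
obs 4: x=0 → posterior Beta(21/4, 5)

alpha=21/4, beta=5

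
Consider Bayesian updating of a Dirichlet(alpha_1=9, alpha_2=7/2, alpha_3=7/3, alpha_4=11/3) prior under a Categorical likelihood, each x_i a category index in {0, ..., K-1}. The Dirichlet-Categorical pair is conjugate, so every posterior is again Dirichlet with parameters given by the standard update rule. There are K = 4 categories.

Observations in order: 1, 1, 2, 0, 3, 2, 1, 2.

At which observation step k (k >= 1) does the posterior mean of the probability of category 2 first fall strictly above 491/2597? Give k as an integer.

obs 1: x=1 → posterior Dirichlet(9, 9/2, 7/3, 11/3)
obs 2: x=1 → posterior Dirichlet(9, 11/2, 7/3, 11/3)
obs 3: x=2 → posterior Dirichlet(9, 11/2, 10/3, 11/3)
obs 4: x=0 → posterior Dirichlet(10, 11/2, 10/3, 11/3)
obs 5: x=3 → posterior Dirichlet(10, 11/2, 10/3, 14/3)
obs 6: x=2 → posterior Dirichlet(10, 11/2, 13/3, 14/3)
obs 7: x=1 → posterior Dirichlet(10, 13/2, 13/3, 14/3)
obs 8: x=2 → posterior Dirichlet(10, 13/2, 16/3, 14/3)

k = 8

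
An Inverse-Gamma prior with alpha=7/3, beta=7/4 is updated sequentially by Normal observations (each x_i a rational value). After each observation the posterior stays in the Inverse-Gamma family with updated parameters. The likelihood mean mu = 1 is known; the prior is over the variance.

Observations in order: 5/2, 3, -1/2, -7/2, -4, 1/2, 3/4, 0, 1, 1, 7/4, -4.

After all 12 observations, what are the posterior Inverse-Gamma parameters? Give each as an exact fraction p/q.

alpha=25/3, beta=673/16

obs 1: x=5/2 → posterior Inverse-Gamma(17/6, 23/8)
obs 2: x=3 → posterior Inverse-Gamma(10/3, 39/8)
obs 3: x=-1/2 → posterior Inverse-Gamma(23/6, 6)
obs 4: x=-7/2 → posterior Inverse-Gamma(13/3, 129/8)
obs 5: x=-4 → posterior Inverse-Gamma(29/6, 229/8)
obs 6: x=1/2 → posterior Inverse-Gamma(16/3, 115/4)
obs 7: x=3/4 → posterior Inverse-Gamma(35/6, 921/32)
obs 8: x=0 → posterior Inverse-Gamma(19/3, 937/32)
obs 9: x=1 → posterior Inverse-Gamma(41/6, 937/32)
obs 10: x=1 → posterior Inverse-Gamma(22/3, 937/32)
obs 11: x=7/4 → posterior Inverse-Gamma(47/6, 473/16)
obs 12: x=-4 → posterior Inverse-Gamma(25/3, 673/16)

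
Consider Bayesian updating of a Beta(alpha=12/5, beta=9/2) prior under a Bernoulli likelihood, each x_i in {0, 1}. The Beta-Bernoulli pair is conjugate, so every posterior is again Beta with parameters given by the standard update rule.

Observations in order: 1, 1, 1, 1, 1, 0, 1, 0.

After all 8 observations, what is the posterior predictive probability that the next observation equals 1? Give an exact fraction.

84/149

obs 1: x=1 → posterior Beta(17/5, 9/2)
obs 2: x=1 → posterior Beta(22/5, 9/2)
obs 3: x=1 → posterior Beta(27/5, 9/2)
obs 4: x=1 → posterior Beta(32/5, 9/2)
obs 5: x=1 → posterior Beta(37/5, 9/2)
obs 6: x=0 → posterior Beta(37/5, 11/2)
obs 7: x=1 → posterior Beta(42/5, 11/2)
obs 8: x=0 → posterior Beta(42/5, 13/2)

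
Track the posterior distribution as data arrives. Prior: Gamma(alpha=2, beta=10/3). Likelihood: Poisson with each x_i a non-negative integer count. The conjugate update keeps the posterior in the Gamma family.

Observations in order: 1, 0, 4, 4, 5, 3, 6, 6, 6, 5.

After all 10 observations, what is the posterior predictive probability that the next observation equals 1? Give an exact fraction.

obs 1: x=1 → posterior Gamma(3, 13/3)
obs 2: x=0 → posterior Gamma(3, 16/3)
obs 3: x=4 → posterior Gamma(7, 19/3)
obs 4: x=4 → posterior Gamma(11, 22/3)
obs 5: x=5 → posterior Gamma(16, 25/3)
obs 6: x=3 → posterior Gamma(19, 28/3)
obs 7: x=6 → posterior Gamma(25, 31/3)
obs 8: x=6 → posterior Gamma(31, 34/3)
obs 9: x=6 → posterior Gamma(37, 37/3)
obs 10: x=5 → posterior Gamma(42, 40/3)

2437194452343092416207650816000000000000000000000000000000000000000000/17343773367030267519903781288812032158308062539012091953077767198995507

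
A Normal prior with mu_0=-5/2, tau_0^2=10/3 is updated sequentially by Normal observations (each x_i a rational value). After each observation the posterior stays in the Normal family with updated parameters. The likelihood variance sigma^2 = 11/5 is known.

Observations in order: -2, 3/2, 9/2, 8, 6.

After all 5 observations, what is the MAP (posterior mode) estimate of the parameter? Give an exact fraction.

obs 1: x=-2 → posterior Normal(-365/166, 110/83)
obs 2: x=3/2 → posterior Normal(-215/266, 110/133)
obs 3: x=9/2 → posterior Normal(235/366, 110/183)
obs 4: x=8 → posterior Normal(1035/466, 110/233)
obs 5: x=6 → posterior Normal(1635/566, 110/283)

1635/566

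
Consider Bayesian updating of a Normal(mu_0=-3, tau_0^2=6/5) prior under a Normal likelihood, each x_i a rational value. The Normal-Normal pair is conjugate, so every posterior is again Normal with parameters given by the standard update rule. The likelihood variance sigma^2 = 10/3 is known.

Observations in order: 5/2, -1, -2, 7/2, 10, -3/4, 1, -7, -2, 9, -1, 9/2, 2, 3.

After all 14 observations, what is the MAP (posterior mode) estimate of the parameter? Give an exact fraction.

obs 1: x=5/2 → posterior Normal(-105/68, 15/17)
obs 2: x=-1 → posterior Normal(-123/86, 30/43)
obs 3: x=-2 → posterior Normal(-159/104, 15/26)
obs 4: x=7/2 → posterior Normal(-48/61, 30/61)
obs 5: x=10 → posterior Normal(3/5, 3/7)
obs 6: x=-3/4 → posterior Normal(141/316, 30/79)
obs 7: x=1 → posterior Normal(177/352, 15/44)
obs 8: x=-7 → posterior Normal(-75/388, 30/97)
obs 9: x=-2 → posterior Normal(-147/424, 15/53)
obs 10: x=9 → posterior Normal(177/460, 6/23)
obs 11: x=-1 → posterior Normal(141/496, 15/62)
obs 12: x=9/2 → posterior Normal(303/532, 30/133)
obs 13: x=2 → posterior Normal(375/568, 15/71)
obs 14: x=3 → posterior Normal(483/604, 30/151)

483/604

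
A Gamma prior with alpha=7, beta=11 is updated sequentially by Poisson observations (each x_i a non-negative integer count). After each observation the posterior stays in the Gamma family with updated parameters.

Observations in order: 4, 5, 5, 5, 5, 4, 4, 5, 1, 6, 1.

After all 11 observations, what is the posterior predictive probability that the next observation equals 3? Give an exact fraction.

158672303077635247366417982714920250288378889571928162913111431740196388864/785291652424037263548733517675617858730558099314688805476989869947753298407

obs 1: x=4 → posterior Gamma(11, 12)
obs 2: x=5 → posterior Gamma(16, 13)
obs 3: x=5 → posterior Gamma(21, 14)
obs 4: x=5 → posterior Gamma(26, 15)
obs 5: x=5 → posterior Gamma(31, 16)
obs 6: x=4 → posterior Gamma(35, 17)
obs 7: x=4 → posterior Gamma(39, 18)
obs 8: x=5 → posterior Gamma(44, 19)
obs 9: x=1 → posterior Gamma(45, 20)
obs 10: x=6 → posterior Gamma(51, 21)
obs 11: x=1 → posterior Gamma(52, 22)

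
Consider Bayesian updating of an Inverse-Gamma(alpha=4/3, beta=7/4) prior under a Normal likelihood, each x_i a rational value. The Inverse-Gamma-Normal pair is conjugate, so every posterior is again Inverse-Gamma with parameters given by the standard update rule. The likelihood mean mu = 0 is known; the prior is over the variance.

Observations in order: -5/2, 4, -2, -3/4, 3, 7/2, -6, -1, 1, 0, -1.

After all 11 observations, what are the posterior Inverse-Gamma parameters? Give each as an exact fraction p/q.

obs 1: x=-5/2 → posterior Inverse-Gamma(11/6, 39/8)
obs 2: x=4 → posterior Inverse-Gamma(7/3, 103/8)
obs 3: x=-2 → posterior Inverse-Gamma(17/6, 119/8)
obs 4: x=-3/4 → posterior Inverse-Gamma(10/3, 485/32)
obs 5: x=3 → posterior Inverse-Gamma(23/6, 629/32)
obs 6: x=7/2 → posterior Inverse-Gamma(13/3, 825/32)
obs 7: x=-6 → posterior Inverse-Gamma(29/6, 1401/32)
obs 8: x=-1 → posterior Inverse-Gamma(16/3, 1417/32)
obs 9: x=1 → posterior Inverse-Gamma(35/6, 1433/32)
obs 10: x=0 → posterior Inverse-Gamma(19/3, 1433/32)
obs 11: x=-1 → posterior Inverse-Gamma(41/6, 1449/32)

alpha=41/6, beta=1449/32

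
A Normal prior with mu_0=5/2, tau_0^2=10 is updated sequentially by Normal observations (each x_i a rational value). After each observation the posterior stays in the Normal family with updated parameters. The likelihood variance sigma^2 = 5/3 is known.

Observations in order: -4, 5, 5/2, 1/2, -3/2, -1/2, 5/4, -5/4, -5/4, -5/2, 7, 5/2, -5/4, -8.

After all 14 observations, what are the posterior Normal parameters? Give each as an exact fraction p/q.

obs 1: x=-4 → posterior Normal(-43/14, 10/7)
obs 2: x=5 → posterior Normal(17/26, 10/13)
obs 3: x=5/2 → posterior Normal(47/38, 10/19)
obs 4: x=1/2 → posterior Normal(53/50, 2/5)
obs 5: x=-3/2 → posterior Normal(35/62, 10/31)
obs 6: x=-1/2 → posterior Normal(29/74, 10/37)
obs 7: x=5/4 → posterior Normal(22/43, 10/43)
obs 8: x=-5/4 → posterior Normal(29/98, 10/49)
obs 9: x=-5/4 → posterior Normal(7/55, 2/11)
obs 10: x=-5/2 → posterior Normal(-8/61, 10/61)
obs 11: x=7 → posterior Normal(34/67, 10/67)
obs 12: x=5/2 → posterior Normal(49/73, 10/73)
obs 13: x=-5/4 → posterior Normal(83/158, 10/79)
obs 14: x=-8 → posterior Normal(-13/170, 2/17)

mu_0=-13/170, tau_0^2=2/17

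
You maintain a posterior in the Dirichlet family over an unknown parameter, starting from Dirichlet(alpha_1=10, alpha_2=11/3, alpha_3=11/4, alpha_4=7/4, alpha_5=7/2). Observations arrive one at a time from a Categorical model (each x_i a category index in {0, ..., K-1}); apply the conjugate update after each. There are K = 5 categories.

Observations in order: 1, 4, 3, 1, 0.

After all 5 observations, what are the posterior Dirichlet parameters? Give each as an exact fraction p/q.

obs 1: x=1 → posterior Dirichlet(10, 14/3, 11/4, 7/4, 7/2)
obs 2: x=4 → posterior Dirichlet(10, 14/3, 11/4, 7/4, 9/2)
obs 3: x=3 → posterior Dirichlet(10, 14/3, 11/4, 11/4, 9/2)
obs 4: x=1 → posterior Dirichlet(10, 17/3, 11/4, 11/4, 9/2)
obs 5: x=0 → posterior Dirichlet(11, 17/3, 11/4, 11/4, 9/2)

alpha_1=11, alpha_2=17/3, alpha_3=11/4, alpha_4=11/4, alpha_5=9/2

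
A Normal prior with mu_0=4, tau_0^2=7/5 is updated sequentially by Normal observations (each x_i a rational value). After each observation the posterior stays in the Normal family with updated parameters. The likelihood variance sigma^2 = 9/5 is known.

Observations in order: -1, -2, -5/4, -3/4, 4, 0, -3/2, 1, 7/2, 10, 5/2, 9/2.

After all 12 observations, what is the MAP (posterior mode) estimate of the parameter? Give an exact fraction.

169/93

obs 1: x=-1 → posterior Normal(29/16, 63/80)
obs 2: x=-2 → posterior Normal(15/23, 63/115)
obs 3: x=-5/4 → posterior Normal(5/24, 21/50)
obs 4: x=-3/4 → posterior Normal(1/37, 63/185)
obs 5: x=4 → posterior Normal(29/44, 63/220)
obs 6: x=0 → posterior Normal(29/51, 21/85)
obs 7: x=-3/2 → posterior Normal(37/116, 63/290)
obs 8: x=1 → posterior Normal(51/130, 63/325)
obs 9: x=7/2 → posterior Normal(25/36, 7/40)
obs 10: x=10 → posterior Normal(120/79, 63/395)
obs 11: x=5/2 → posterior Normal(275/172, 63/430)
obs 12: x=9/2 → posterior Normal(169/93, 21/155)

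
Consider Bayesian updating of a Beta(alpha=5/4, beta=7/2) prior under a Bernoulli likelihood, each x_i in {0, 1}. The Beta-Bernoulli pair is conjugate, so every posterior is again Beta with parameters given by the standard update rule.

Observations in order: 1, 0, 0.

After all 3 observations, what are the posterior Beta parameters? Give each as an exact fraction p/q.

obs 1: x=1 → posterior Beta(9/4, 7/2)
obs 2: x=0 → posterior Beta(9/4, 9/2)
obs 3: x=0 → posterior Beta(9/4, 11/2)

alpha=9/4, beta=11/2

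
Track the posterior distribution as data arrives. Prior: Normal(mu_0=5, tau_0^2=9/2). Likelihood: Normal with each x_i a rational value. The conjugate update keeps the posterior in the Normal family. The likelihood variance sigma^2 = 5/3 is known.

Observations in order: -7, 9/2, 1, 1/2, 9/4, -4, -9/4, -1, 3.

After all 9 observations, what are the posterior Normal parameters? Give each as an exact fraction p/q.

obs 1: x=-7 → posterior Normal(-139/37, 45/37)
obs 2: x=9/2 → posterior Normal(-35/128, 45/64)
obs 3: x=1 → posterior Normal(19/182, 45/91)
obs 4: x=1/2 → posterior Normal(23/118, 45/118)
obs 5: x=9/4 → posterior Normal(67/116, 9/29)
obs 6: x=-4 → posterior Normal(-97/688, 45/172)
obs 7: x=-9/4 → posterior Normal(-85/199, 45/199)
obs 8: x=-1 → posterior Normal(-56/113, 45/226)
obs 9: x=3 → posterior Normal(-31/253, 45/253)

mu_0=-31/253, tau_0^2=45/253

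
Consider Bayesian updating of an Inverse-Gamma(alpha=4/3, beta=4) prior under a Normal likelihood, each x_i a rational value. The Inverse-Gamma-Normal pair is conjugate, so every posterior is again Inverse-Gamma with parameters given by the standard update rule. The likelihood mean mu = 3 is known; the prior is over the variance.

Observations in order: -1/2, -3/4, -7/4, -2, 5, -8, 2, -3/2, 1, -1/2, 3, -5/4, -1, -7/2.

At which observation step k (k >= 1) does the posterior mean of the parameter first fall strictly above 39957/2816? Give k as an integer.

k = 3

obs 1: x=-1/2 → posterior Inverse-Gamma(11/6, 81/8)
obs 2: x=-3/4 → posterior Inverse-Gamma(7/3, 549/32)
obs 3: x=-7/4 → posterior Inverse-Gamma(17/6, 455/16)
obs 4: x=-2 → posterior Inverse-Gamma(10/3, 655/16)
obs 5: x=5 → posterior Inverse-Gamma(23/6, 687/16)
obs 6: x=-8 → posterior Inverse-Gamma(13/3, 1655/16)
obs 7: x=2 → posterior Inverse-Gamma(29/6, 1663/16)
obs 8: x=-3/2 → posterior Inverse-Gamma(16/3, 1825/16)
obs 9: x=1 → posterior Inverse-Gamma(35/6, 1857/16)
obs 10: x=-1/2 → posterior Inverse-Gamma(19/3, 1955/16)
obs 11: x=3 → posterior Inverse-Gamma(41/6, 1955/16)
obs 12: x=-5/4 → posterior Inverse-Gamma(22/3, 4199/32)
obs 13: x=-1 → posterior Inverse-Gamma(47/6, 4455/32)
obs 14: x=-7/2 → posterior Inverse-Gamma(25/3, 5131/32)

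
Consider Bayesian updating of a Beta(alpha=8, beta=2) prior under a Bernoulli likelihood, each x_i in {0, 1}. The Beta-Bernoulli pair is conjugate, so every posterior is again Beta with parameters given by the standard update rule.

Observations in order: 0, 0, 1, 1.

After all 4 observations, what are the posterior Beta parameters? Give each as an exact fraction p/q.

obs 1: x=0 → posterior Beta(8, 3)
obs 2: x=0 → posterior Beta(8, 4)
obs 3: x=1 → posterior Beta(9, 4)
obs 4: x=1 → posterior Beta(10, 4)

alpha=10, beta=4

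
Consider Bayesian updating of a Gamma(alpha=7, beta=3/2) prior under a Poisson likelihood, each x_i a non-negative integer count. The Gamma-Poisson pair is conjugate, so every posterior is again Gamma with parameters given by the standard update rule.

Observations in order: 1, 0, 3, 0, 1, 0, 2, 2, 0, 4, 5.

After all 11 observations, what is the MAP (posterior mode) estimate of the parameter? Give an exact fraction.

obs 1: x=1 → posterior Gamma(8, 5/2)
obs 2: x=0 → posterior Gamma(8, 7/2)
obs 3: x=3 → posterior Gamma(11, 9/2)
obs 4: x=0 → posterior Gamma(11, 11/2)
obs 5: x=1 → posterior Gamma(12, 13/2)
obs 6: x=0 → posterior Gamma(12, 15/2)
obs 7: x=2 → posterior Gamma(14, 17/2)
obs 8: x=2 → posterior Gamma(16, 19/2)
obs 9: x=0 → posterior Gamma(16, 21/2)
obs 10: x=4 → posterior Gamma(20, 23/2)
obs 11: x=5 → posterior Gamma(25, 25/2)

48/25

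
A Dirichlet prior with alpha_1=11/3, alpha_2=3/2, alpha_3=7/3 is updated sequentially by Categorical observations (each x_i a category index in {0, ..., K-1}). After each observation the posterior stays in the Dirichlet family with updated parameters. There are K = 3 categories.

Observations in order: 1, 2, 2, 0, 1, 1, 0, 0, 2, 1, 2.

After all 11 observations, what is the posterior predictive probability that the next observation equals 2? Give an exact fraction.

obs 1: x=1 → posterior Dirichlet(11/3, 5/2, 7/3)
obs 2: x=2 → posterior Dirichlet(11/3, 5/2, 10/3)
obs 3: x=2 → posterior Dirichlet(11/3, 5/2, 13/3)
obs 4: x=0 → posterior Dirichlet(14/3, 5/2, 13/3)
obs 5: x=1 → posterior Dirichlet(14/3, 7/2, 13/3)
obs 6: x=1 → posterior Dirichlet(14/3, 9/2, 13/3)
obs 7: x=0 → posterior Dirichlet(17/3, 9/2, 13/3)
obs 8: x=0 → posterior Dirichlet(20/3, 9/2, 13/3)
obs 9: x=2 → posterior Dirichlet(20/3, 9/2, 16/3)
obs 10: x=1 → posterior Dirichlet(20/3, 11/2, 16/3)
obs 11: x=2 → posterior Dirichlet(20/3, 11/2, 19/3)

38/111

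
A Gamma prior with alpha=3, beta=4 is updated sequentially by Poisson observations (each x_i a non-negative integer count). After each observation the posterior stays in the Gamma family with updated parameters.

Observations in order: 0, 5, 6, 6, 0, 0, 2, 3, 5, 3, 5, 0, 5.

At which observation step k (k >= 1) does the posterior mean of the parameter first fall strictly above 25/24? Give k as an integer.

obs 1: x=0 → posterior Gamma(3, 5)
obs 2: x=5 → posterior Gamma(8, 6)
obs 3: x=6 → posterior Gamma(14, 7)
obs 4: x=6 → posterior Gamma(20, 8)
obs 5: x=0 → posterior Gamma(20, 9)
obs 6: x=0 → posterior Gamma(20, 10)
obs 7: x=2 → posterior Gamma(22, 11)
obs 8: x=3 → posterior Gamma(25, 12)
obs 9: x=5 → posterior Gamma(30, 13)
obs 10: x=3 → posterior Gamma(33, 14)
obs 11: x=5 → posterior Gamma(38, 15)
obs 12: x=0 → posterior Gamma(38, 16)
obs 13: x=5 → posterior Gamma(43, 17)

k = 2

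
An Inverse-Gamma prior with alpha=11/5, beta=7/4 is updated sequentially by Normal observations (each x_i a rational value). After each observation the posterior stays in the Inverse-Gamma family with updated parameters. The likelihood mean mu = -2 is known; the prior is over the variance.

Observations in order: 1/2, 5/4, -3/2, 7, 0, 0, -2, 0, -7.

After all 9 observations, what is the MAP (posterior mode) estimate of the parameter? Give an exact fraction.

obs 1: x=1/2 → posterior Inverse-Gamma(27/10, 39/8)
obs 2: x=5/4 → posterior Inverse-Gamma(16/5, 325/32)
obs 3: x=-3/2 → posterior Inverse-Gamma(37/10, 329/32)
obs 4: x=7 → posterior Inverse-Gamma(21/5, 1625/32)
obs 5: x=0 → posterior Inverse-Gamma(47/10, 1689/32)
obs 6: x=0 → posterior Inverse-Gamma(26/5, 1753/32)
obs 7: x=-2 → posterior Inverse-Gamma(57/10, 1753/32)
obs 8: x=0 → posterior Inverse-Gamma(31/5, 1817/32)
obs 9: x=-7 → posterior Inverse-Gamma(67/10, 2217/32)

11085/1232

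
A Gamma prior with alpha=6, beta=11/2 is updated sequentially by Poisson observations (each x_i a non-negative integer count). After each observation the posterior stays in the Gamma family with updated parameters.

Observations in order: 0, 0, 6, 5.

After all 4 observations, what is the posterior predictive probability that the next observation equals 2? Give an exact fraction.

372666306329366548643852/1472055182259002902842309

obs 1: x=0 → posterior Gamma(6, 13/2)
obs 2: x=0 → posterior Gamma(6, 15/2)
obs 3: x=6 → posterior Gamma(12, 17/2)
obs 4: x=5 → posterior Gamma(17, 19/2)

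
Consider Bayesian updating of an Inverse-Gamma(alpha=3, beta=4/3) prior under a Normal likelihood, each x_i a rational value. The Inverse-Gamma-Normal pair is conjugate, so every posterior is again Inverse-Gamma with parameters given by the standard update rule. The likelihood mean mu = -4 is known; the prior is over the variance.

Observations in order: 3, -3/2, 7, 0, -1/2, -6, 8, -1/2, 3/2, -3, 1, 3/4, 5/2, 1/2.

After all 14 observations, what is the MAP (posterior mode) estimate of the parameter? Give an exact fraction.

24419/1056

obs 1: x=3 → posterior Inverse-Gamma(7/2, 155/6)
obs 2: x=-3/2 → posterior Inverse-Gamma(4, 695/24)
obs 3: x=7 → posterior Inverse-Gamma(9/2, 2147/24)
obs 4: x=0 → posterior Inverse-Gamma(5, 2339/24)
obs 5: x=-1/2 → posterior Inverse-Gamma(11/2, 1243/12)
obs 6: x=-6 → posterior Inverse-Gamma(6, 1267/12)
obs 7: x=8 → posterior Inverse-Gamma(13/2, 2131/12)
obs 8: x=-1/2 → posterior Inverse-Gamma(7, 4409/24)
obs 9: x=3/2 → posterior Inverse-Gamma(15/2, 1193/6)
obs 10: x=-3 → posterior Inverse-Gamma(8, 598/3)
obs 11: x=1 → posterior Inverse-Gamma(17/2, 1271/6)
obs 12: x=3/4 → posterior Inverse-Gamma(9, 21419/96)
obs 13: x=5/2 → posterior Inverse-Gamma(19/2, 23447/96)
obs 14: x=1/2 → posterior Inverse-Gamma(10, 24419/96)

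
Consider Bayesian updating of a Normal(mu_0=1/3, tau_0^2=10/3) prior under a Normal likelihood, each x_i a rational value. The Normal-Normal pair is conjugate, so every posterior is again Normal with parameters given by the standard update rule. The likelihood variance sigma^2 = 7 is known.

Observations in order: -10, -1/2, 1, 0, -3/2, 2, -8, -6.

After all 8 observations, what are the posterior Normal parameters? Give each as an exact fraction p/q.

obs 1: x=-10 → posterior Normal(-3, 70/31)
obs 2: x=-1/2 → posterior Normal(-98/41, 70/41)
obs 3: x=1 → posterior Normal(-88/51, 70/51)
obs 4: x=0 → posterior Normal(-88/61, 70/61)
obs 5: x=-3/2 → posterior Normal(-103/71, 70/71)
obs 6: x=2 → posterior Normal(-83/81, 70/81)
obs 7: x=-8 → posterior Normal(-163/91, 10/13)
obs 8: x=-6 → posterior Normal(-223/101, 70/101)

mu_0=-223/101, tau_0^2=70/101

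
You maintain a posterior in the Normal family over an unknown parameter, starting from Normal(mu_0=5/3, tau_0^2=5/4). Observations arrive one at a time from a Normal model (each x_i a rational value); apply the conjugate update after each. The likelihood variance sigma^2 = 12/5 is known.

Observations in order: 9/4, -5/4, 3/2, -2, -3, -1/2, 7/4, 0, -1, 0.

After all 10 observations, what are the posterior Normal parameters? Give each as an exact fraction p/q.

obs 1: x=9/4 → posterior Normal(545/292, 60/73)
obs 2: x=-5/4 → posterior Normal(15/14, 30/49)
obs 3: x=3/2 → posterior Normal(95/82, 20/41)
obs 4: x=-2 → posterior Normal(5/8, 15/37)
obs 5: x=-3 → posterior Normal(35/346, 60/173)
obs 6: x=-1/2 → posterior Normal(5/198, 10/33)
obs 7: x=7/4 → posterior Normal(195/892, 60/223)
obs 8: x=0 → posterior Normal(195/992, 15/62)
obs 9: x=-1 → posterior Normal(95/1092, 20/91)
obs 10: x=0 → posterior Normal(95/1192, 30/149)

mu_0=95/1192, tau_0^2=30/149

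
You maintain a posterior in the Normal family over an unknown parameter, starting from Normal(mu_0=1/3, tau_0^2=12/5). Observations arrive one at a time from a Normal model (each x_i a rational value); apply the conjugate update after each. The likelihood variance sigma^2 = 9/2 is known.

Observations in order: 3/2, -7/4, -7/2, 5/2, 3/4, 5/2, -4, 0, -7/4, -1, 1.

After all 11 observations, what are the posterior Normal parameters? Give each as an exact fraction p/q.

obs 1: x=3/2 → posterior Normal(17/23, 36/23)
obs 2: x=-7/4 → posterior Normal(3/31, 36/31)
obs 3: x=-7/2 → posterior Normal(-25/39, 12/13)
obs 4: x=5/2 → posterior Normal(-5/47, 36/47)
obs 5: x=3/4 → posterior Normal(1/55, 36/55)
obs 6: x=5/2 → posterior Normal(1/3, 4/7)
obs 7: x=-4 → posterior Normal(-11/71, 36/71)
obs 8: x=0 → posterior Normal(-11/79, 36/79)
obs 9: x=-7/4 → posterior Normal(-25/87, 12/29)
obs 10: x=-1 → posterior Normal(-33/95, 36/95)
obs 11: x=1 → posterior Normal(-25/103, 36/103)

mu_0=-25/103, tau_0^2=36/103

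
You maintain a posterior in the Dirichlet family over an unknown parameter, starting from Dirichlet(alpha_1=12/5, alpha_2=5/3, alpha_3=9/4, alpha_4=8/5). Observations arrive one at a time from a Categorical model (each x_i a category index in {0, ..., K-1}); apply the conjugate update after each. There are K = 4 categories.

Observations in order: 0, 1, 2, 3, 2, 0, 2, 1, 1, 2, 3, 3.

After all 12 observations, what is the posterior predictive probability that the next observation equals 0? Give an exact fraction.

obs 1: x=0 → posterior Dirichlet(17/5, 5/3, 9/4, 8/5)
obs 2: x=1 → posterior Dirichlet(17/5, 8/3, 9/4, 8/5)
obs 3: x=2 → posterior Dirichlet(17/5, 8/3, 13/4, 8/5)
obs 4: x=3 → posterior Dirichlet(17/5, 8/3, 13/4, 13/5)
obs 5: x=2 → posterior Dirichlet(17/5, 8/3, 17/4, 13/5)
obs 6: x=0 → posterior Dirichlet(22/5, 8/3, 17/4, 13/5)
obs 7: x=2 → posterior Dirichlet(22/5, 8/3, 21/4, 13/5)
obs 8: x=1 → posterior Dirichlet(22/5, 11/3, 21/4, 13/5)
obs 9: x=1 → posterior Dirichlet(22/5, 14/3, 21/4, 13/5)
obs 10: x=2 → posterior Dirichlet(22/5, 14/3, 25/4, 13/5)
obs 11: x=3 → posterior Dirichlet(22/5, 14/3, 25/4, 18/5)
obs 12: x=3 → posterior Dirichlet(22/5, 14/3, 25/4, 23/5)

264/1195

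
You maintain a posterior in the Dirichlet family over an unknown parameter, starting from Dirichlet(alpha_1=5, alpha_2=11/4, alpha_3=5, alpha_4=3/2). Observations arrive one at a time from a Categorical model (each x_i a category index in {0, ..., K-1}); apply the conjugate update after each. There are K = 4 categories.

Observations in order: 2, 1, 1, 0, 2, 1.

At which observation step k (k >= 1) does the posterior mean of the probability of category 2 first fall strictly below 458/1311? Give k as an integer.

obs 1: x=2 → posterior Dirichlet(5, 11/4, 6, 3/2)
obs 2: x=1 → posterior Dirichlet(5, 15/4, 6, 3/2)
obs 3: x=1 → posterior Dirichlet(5, 19/4, 6, 3/2)
obs 4: x=0 → posterior Dirichlet(6, 19/4, 6, 3/2)
obs 5: x=2 → posterior Dirichlet(6, 19/4, 7, 3/2)
obs 6: x=1 → posterior Dirichlet(6, 23/4, 7, 3/2)

k = 3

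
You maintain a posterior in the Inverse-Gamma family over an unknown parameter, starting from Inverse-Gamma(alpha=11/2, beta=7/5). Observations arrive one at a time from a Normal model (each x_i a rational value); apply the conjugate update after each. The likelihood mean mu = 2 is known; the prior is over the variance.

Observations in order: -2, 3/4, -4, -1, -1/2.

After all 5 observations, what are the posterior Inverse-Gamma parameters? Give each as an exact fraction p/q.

alpha=8, beta=5729/160

obs 1: x=-2 → posterior Inverse-Gamma(6, 47/5)
obs 2: x=3/4 → posterior Inverse-Gamma(13/2, 1629/160)
obs 3: x=-4 → posterior Inverse-Gamma(7, 4509/160)
obs 4: x=-1 → posterior Inverse-Gamma(15/2, 5229/160)
obs 5: x=-1/2 → posterior Inverse-Gamma(8, 5729/160)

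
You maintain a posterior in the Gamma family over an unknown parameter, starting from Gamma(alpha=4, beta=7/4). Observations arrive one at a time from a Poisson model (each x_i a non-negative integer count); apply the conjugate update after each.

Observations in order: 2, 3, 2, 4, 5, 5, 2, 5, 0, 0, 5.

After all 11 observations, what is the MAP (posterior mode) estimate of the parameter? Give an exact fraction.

48/17

obs 1: x=2 → posterior Gamma(6, 11/4)
obs 2: x=3 → posterior Gamma(9, 15/4)
obs 3: x=2 → posterior Gamma(11, 19/4)
obs 4: x=4 → posterior Gamma(15, 23/4)
obs 5: x=5 → posterior Gamma(20, 27/4)
obs 6: x=5 → posterior Gamma(25, 31/4)
obs 7: x=2 → posterior Gamma(27, 35/4)
obs 8: x=5 → posterior Gamma(32, 39/4)
obs 9: x=0 → posterior Gamma(32, 43/4)
obs 10: x=0 → posterior Gamma(32, 47/4)
obs 11: x=5 → posterior Gamma(37, 51/4)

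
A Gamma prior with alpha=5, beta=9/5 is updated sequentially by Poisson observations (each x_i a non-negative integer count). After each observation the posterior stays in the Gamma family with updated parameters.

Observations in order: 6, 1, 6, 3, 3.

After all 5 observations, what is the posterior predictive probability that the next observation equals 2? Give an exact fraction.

14237509198895619700938678924570787840000/77724605779030132647467635994070771372987

obs 1: x=6 → posterior Gamma(11, 14/5)
obs 2: x=1 → posterior Gamma(12, 19/5)
obs 3: x=6 → posterior Gamma(18, 24/5)
obs 4: x=3 → posterior Gamma(21, 29/5)
obs 5: x=3 → posterior Gamma(24, 34/5)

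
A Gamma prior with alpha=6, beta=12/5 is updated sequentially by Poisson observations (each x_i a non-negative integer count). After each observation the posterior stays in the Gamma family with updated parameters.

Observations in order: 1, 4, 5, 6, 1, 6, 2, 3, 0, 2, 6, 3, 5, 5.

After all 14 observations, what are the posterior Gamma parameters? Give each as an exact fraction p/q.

alpha=55, beta=82/5

obs 1: x=1 → posterior Gamma(7, 17/5)
obs 2: x=4 → posterior Gamma(11, 22/5)
obs 3: x=5 → posterior Gamma(16, 27/5)
obs 4: x=6 → posterior Gamma(22, 32/5)
obs 5: x=1 → posterior Gamma(23, 37/5)
obs 6: x=6 → posterior Gamma(29, 42/5)
obs 7: x=2 → posterior Gamma(31, 47/5)
obs 8: x=3 → posterior Gamma(34, 52/5)
obs 9: x=0 → posterior Gamma(34, 57/5)
obs 10: x=2 → posterior Gamma(36, 62/5)
obs 11: x=6 → posterior Gamma(42, 67/5)
obs 12: x=3 → posterior Gamma(45, 72/5)
obs 13: x=5 → posterior Gamma(50, 77/5)
obs 14: x=5 → posterior Gamma(55, 82/5)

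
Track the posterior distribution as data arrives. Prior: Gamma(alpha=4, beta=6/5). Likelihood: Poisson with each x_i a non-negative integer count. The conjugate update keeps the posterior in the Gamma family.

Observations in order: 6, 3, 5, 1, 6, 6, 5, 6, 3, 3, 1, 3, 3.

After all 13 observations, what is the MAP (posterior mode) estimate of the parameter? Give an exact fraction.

270/71

obs 1: x=6 → posterior Gamma(10, 11/5)
obs 2: x=3 → posterior Gamma(13, 16/5)
obs 3: x=5 → posterior Gamma(18, 21/5)
obs 4: x=1 → posterior Gamma(19, 26/5)
obs 5: x=6 → posterior Gamma(25, 31/5)
obs 6: x=6 → posterior Gamma(31, 36/5)
obs 7: x=5 → posterior Gamma(36, 41/5)
obs 8: x=6 → posterior Gamma(42, 46/5)
obs 9: x=3 → posterior Gamma(45, 51/5)
obs 10: x=3 → posterior Gamma(48, 56/5)
obs 11: x=1 → posterior Gamma(49, 61/5)
obs 12: x=3 → posterior Gamma(52, 66/5)
obs 13: x=3 → posterior Gamma(55, 71/5)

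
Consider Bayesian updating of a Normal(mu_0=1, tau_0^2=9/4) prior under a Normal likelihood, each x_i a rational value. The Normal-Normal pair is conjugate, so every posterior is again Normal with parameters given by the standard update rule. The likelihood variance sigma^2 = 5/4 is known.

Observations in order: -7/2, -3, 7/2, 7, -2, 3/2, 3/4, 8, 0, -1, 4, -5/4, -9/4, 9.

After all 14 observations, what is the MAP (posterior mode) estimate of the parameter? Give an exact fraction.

767/524

obs 1: x=-7/2 → posterior Normal(-53/28, 45/56)
obs 2: x=-3 → posterior Normal(-107/46, 45/92)
obs 3: x=7/2 → posterior Normal(-11/16, 45/128)
obs 4: x=7 → posterior Normal(1, 45/164)
obs 5: x=-2 → posterior Normal(23/50, 9/40)
obs 6: x=3/2 → posterior Normal(73/118, 45/236)
obs 7: x=3/4 → posterior Normal(173/272, 45/272)
obs 8: x=8 → posterior Normal(461/308, 45/308)
obs 9: x=0 → posterior Normal(461/344, 45/344)
obs 10: x=-1 → posterior Normal(85/76, 9/76)
obs 11: x=4 → posterior Normal(569/416, 45/416)
obs 12: x=-5/4 → posterior Normal(131/113, 45/452)
obs 13: x=-9/4 → posterior Normal(443/488, 45/488)
obs 14: x=9 → posterior Normal(767/524, 45/524)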